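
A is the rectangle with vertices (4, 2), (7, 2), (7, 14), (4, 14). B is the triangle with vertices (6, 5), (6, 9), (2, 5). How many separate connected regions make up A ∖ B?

1

A ∖ B is a single connected region.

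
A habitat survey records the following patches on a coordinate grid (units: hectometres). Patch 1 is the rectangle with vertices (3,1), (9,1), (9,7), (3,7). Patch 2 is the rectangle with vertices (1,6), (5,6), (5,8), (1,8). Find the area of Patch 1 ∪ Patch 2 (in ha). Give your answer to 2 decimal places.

By inclusion–exclusion:
Individual areas: |Patch 1| = 36, |Patch 2| = 8.
|Patch 1∩Patch 2|: x∈[3,5], y∈[6,7] → 2·1 = 2.
|Patch 1 ∪ Patch 2| = 44 − 2 = 42.00.

42.00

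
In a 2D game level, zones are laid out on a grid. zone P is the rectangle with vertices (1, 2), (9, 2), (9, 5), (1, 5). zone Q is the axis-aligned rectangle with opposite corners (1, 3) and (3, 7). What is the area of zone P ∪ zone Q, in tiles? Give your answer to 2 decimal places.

28.00

By inclusion–exclusion:
Individual areas: |zone P| = 24, |zone Q| = 8.
|zone P∩zone Q|: x∈[1,3], y∈[3,5] → 2·2 = 4.
|zone P ∪ zone Q| = 32 − 4 = 28.00.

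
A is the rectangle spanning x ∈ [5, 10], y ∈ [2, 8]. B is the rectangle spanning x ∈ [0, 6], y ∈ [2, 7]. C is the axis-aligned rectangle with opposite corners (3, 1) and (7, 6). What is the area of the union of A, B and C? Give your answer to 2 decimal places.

59.00

By inclusion–exclusion:
Individual areas: |A| = 30, |B| = 30, |C| = 20.
|A∩B|: x∈[5,6], y∈[2,7] → 1·5 = 5.
|A∩C|: x∈[5,7], y∈[2,6] → 2·4 = 8.
|B∩C|: x∈[3,6], y∈[2,6] → 3·4 = 12.
|A∩B∩C| = 4.
|A ∪ B ∪ C| = 80 − 25 + 4 = 59.00.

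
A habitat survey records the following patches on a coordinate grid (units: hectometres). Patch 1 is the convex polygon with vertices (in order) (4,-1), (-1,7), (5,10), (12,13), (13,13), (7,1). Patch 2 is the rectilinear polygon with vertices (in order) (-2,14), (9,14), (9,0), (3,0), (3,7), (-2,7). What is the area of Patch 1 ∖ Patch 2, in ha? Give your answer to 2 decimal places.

|Patch 1| = 87.5, |Patch 1∩Patch 2| = 59.5661.
|Patch 1 ∖ Patch 2| = |Patch 1| − |Patch 1∩Patch 2| = 87.5 − 59.5661 = 27.93.

27.93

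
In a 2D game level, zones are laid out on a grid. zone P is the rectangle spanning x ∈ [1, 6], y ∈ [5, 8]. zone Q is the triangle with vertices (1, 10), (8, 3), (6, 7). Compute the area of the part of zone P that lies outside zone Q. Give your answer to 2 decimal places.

11.33

|zone P| = 15, |zone P∩zone Q| = 3.6667.
|zone P ∖ zone Q| = |zone P| − |zone P∩zone Q| = 15 − 3.6667 = 11.33.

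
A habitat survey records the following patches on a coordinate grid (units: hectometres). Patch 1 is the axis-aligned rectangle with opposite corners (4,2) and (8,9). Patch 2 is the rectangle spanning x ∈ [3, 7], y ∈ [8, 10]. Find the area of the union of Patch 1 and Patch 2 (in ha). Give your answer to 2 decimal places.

33.00

By inclusion–exclusion:
Individual areas: |Patch 1| = 28, |Patch 2| = 8.
|Patch 1∩Patch 2|: x∈[4,7], y∈[8,9] → 3·1 = 3.
|Patch 1 ∪ Patch 2| = 36 − 3 = 33.00.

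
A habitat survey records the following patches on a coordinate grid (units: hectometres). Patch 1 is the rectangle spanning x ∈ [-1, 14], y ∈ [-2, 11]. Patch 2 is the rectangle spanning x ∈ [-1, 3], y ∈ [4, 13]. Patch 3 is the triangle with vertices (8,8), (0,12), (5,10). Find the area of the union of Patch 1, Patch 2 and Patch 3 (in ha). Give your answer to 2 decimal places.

By inclusion–exclusion:
Individual areas: |Patch 1| = 195, |Patch 2| = 36, |Patch 3| = 2.
|Patch 1∩Patch 2|: x∈[-1,3], y∈[4,11] → 4·7 = 28.
|Patch 1∩Patch 3| = 1.75.
|Patch 2∩Patch 3| = 0.45.
|Patch 1∩Patch 2∩Patch 3| = 0.2.
|Patch 1 ∪ Patch 2 ∪ Patch 3| = 233 − 30.2 + 0.2 = 203.00.

203.00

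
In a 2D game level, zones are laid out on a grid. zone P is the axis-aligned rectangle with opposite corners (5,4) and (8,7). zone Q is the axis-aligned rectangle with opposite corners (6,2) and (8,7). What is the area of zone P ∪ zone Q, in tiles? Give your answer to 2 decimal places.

13.00

By inclusion–exclusion:
Individual areas: |zone P| = 9, |zone Q| = 10.
|zone P∩zone Q|: x∈[6,8], y∈[4,7] → 2·3 = 6.
|zone P ∪ zone Q| = 19 − 6 = 13.00.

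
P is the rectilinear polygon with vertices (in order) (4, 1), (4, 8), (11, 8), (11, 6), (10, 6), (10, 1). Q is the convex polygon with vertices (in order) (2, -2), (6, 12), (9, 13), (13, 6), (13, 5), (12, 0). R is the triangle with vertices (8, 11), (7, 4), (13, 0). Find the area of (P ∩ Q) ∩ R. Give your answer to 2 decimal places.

The region (P ∩ Q) ∩ R is the polygon with vertices (9.364,8), (10.273,6), (10,6), (10,2), (7,4), (7.571,8).
By the shoelace formula its area is 13.49.

13.49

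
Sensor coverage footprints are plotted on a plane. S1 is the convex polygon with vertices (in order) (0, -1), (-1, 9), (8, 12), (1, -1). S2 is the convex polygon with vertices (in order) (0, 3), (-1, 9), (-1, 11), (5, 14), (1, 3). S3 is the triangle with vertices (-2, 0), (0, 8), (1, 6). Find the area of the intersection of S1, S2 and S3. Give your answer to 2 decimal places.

The intersection is the polygon with vertices (-0.5,6), (0,8), (1,6), (-0.125,3.75).
By the shoelace formula its area is 3.19.

3.19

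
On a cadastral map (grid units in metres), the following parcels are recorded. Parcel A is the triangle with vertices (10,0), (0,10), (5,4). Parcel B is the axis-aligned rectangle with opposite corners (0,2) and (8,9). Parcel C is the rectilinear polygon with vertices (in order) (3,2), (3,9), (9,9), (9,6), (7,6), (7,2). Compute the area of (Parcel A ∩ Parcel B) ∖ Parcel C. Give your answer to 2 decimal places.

1.22

|Parcel A ∩ Parcel B| = 4.4167.
|(Parcel A ∩ Parcel B) ∩ Parcel C| = 3.2.
|(Parcel A ∩ Parcel B) ∖ Parcel C| = 4.4167 − 3.2 = 1.22.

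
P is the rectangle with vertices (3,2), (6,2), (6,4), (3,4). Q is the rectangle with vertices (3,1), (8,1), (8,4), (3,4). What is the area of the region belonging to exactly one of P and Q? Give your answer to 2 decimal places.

|P∩Q|: x∈[3,6], y∈[2,4] → 3·2 = 6.
|P △ Q| = |P| + |Q| − 2·|P∩Q| = 6 + 15 − 12 = 9.00.

9.00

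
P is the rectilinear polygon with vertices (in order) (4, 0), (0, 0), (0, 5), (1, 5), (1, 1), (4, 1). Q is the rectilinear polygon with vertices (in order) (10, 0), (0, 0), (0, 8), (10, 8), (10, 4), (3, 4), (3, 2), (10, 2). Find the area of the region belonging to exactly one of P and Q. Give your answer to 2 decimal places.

58.00

|P| = 8, |Q| = 66, |P∩Q| = 8.
|P △ Q| = |P| + |Q| − 2·|P∩Q| = 8 + 66 − 16 = 58.00.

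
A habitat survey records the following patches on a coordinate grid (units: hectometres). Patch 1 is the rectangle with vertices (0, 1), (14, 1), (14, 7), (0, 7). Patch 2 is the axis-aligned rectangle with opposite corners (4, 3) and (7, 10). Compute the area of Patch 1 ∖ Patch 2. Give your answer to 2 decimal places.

|Patch 1∩Patch 2|: x∈[4,7], y∈[3,7] → 3·4 = 12.
|Patch 1| = 84.
|Patch 1 ∖ Patch 2| = |Patch 1| − |Patch 1∩Patch 2| = 84 − 12 = 72.00.

72.00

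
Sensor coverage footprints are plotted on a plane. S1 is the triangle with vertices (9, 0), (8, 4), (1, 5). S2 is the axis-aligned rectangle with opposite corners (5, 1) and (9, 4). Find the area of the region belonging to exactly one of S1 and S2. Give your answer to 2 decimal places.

8.85

|S1| = 13.5, |S2| = 12, |S1∩S2| = 8.325.
|S1 △ S2| = |S1| + |S2| − 2·|S1∩S2| = 13.5 + 12 − 16.65 = 8.85.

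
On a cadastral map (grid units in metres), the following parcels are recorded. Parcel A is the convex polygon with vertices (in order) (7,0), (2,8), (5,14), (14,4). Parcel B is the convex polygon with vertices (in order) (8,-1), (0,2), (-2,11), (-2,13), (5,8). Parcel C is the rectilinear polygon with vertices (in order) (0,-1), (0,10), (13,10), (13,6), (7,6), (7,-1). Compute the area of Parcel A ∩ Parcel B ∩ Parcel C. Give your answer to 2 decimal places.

16.37

The intersection is the polygon with vertices (2.789,9.579), (5,8), (7,2), (7,0), (2,8).
By the shoelace formula its area is 16.37.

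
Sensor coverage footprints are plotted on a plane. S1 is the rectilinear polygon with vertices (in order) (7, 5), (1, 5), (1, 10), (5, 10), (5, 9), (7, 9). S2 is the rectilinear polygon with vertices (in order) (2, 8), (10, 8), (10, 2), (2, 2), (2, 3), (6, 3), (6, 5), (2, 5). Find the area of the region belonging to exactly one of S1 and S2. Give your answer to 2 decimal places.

38.00

|S1| = 28, |S2| = 40, |S1∩S2| = 15.
|S1 △ S2| = |S1| + |S2| − 2·|S1∩S2| = 28 + 40 − 30 = 38.00.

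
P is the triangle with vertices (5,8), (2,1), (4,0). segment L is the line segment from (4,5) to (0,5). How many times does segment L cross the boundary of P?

The segment meets the boundary at (3.714,5).

1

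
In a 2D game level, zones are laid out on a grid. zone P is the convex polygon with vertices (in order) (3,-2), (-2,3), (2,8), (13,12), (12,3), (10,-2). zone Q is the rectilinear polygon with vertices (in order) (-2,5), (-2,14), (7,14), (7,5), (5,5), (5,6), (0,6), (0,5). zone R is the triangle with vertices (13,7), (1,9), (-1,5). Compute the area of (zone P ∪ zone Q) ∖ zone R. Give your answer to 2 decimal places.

166.90

|zone P ∪ zone Q| = 192.7545.
|(zone P ∪ zone Q) ∩ zone R| = 25.8523.
|(zone P ∪ zone Q) ∖ zone R| = 192.7545 − 25.8523 = 166.90.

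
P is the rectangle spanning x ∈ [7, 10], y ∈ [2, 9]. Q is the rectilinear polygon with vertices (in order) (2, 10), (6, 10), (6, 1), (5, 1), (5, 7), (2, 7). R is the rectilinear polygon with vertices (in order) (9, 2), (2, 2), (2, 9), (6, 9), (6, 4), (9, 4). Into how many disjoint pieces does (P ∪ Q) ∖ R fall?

(P ∪ Q) ∖ R splits into 3 disjoint pieces (area 17, area 4, area 1).

3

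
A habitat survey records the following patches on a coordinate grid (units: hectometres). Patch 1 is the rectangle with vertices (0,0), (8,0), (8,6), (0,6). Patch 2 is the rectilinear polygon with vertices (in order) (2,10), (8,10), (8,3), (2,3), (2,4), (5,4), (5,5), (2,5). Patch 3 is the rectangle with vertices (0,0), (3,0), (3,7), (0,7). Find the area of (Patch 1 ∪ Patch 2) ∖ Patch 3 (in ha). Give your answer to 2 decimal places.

53.00

|Patch 1 ∪ Patch 2| = 72.
|(Patch 1 ∪ Patch 2) ∩ Patch 3| = 19.
|(Patch 1 ∪ Patch 2) ∖ Patch 3| = 72 − 19 = 53.00.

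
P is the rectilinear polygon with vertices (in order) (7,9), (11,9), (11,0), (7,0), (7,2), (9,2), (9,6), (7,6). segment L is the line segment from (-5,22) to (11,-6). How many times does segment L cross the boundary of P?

The segment meets the boundary at (7.571,0), (7,1).

2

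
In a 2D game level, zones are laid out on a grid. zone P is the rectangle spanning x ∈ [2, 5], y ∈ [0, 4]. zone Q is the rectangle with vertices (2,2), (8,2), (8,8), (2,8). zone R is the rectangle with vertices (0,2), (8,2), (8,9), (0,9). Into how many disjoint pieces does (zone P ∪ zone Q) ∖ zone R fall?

(zone P ∪ zone Q) ∖ zone R is a single connected region.

1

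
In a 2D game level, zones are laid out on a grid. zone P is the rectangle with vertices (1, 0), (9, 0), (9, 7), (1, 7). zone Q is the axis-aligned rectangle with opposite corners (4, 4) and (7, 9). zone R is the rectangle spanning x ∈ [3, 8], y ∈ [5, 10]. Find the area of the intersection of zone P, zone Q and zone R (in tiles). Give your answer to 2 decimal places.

6.00

The intersection is the polygon with vertices (7,5), (4,5), (4,7), (7,7).
By the shoelace formula its area is 6.00.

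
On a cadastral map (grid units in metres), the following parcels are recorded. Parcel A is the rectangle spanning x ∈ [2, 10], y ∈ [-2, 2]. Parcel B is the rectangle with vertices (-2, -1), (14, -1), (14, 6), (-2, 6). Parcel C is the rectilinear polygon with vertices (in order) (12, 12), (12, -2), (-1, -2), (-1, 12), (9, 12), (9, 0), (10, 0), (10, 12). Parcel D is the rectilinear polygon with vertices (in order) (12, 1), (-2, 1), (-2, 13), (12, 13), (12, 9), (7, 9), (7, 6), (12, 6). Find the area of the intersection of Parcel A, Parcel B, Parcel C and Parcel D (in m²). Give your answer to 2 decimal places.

7.00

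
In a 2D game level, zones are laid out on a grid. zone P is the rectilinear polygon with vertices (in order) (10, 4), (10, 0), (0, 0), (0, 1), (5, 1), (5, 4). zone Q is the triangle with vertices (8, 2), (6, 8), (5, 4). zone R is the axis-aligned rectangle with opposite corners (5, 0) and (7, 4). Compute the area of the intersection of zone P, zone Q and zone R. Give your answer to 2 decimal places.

The intersection is the polygon with vertices (5,4), (7,4), (7,2.667).
By the shoelace formula its area is 1.33.

1.33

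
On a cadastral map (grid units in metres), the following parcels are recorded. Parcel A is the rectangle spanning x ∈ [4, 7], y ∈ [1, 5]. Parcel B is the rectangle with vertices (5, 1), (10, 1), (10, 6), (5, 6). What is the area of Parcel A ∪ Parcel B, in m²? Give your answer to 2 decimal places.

29.00

By inclusion–exclusion:
Individual areas: |Parcel A| = 12, |Parcel B| = 25.
|Parcel A∩Parcel B|: x∈[5,7], y∈[1,5] → 2·4 = 8.
|Parcel A ∪ Parcel B| = 37 − 8 = 29.00.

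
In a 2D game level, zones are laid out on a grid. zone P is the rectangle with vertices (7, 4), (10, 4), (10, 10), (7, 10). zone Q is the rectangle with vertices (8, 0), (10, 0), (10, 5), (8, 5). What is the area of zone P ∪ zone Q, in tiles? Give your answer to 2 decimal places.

26.00

By inclusion–exclusion:
Individual areas: |zone P| = 18, |zone Q| = 10.
|zone P∩zone Q|: x∈[8,10], y∈[4,5] → 2·1 = 2.
|zone P ∪ zone Q| = 28 − 2 = 26.00.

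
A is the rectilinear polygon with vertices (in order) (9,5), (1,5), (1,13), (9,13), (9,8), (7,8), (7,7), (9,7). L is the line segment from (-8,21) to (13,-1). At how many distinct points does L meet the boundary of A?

2

The segment meets the boundary at (7.273,5), (1,11.571).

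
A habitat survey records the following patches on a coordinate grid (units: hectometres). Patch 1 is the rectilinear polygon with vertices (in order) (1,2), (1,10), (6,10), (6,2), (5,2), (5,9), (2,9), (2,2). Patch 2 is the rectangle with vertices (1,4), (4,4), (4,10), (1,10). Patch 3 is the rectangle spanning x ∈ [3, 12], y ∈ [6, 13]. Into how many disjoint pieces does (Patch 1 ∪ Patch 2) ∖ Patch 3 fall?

2

(Patch 1 ∪ Patch 2) ∖ Patch 3 splits into 2 disjoint pieces (area 16, area 4).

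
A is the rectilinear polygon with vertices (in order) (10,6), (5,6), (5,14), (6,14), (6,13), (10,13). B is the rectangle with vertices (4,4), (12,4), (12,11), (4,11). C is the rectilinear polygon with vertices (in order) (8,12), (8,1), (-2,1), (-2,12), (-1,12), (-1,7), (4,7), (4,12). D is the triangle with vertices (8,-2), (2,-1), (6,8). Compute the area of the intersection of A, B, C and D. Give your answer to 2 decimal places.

The intersection is the polygon with vertices (5.111,6), (6,8), (6.4,6).
By the shoelace formula its area is 1.29.

1.29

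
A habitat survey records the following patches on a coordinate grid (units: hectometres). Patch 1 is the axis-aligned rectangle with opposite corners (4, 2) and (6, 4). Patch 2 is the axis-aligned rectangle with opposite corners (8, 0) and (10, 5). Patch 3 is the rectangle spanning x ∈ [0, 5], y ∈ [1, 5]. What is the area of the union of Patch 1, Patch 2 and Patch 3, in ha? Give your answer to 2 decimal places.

By inclusion–exclusion:
Individual areas: |Patch 1| = 4, |Patch 2| = 10, |Patch 3| = 20.
|Patch 1∩Patch 2| = 0 (no overlap).
|Patch 1∩Patch 3|: x∈[4,5], y∈[2,4] → 1·2 = 2.
|Patch 2∩Patch 3| = 0 (no overlap).
|Patch 1∩Patch 2∩Patch 3| = 0.
|Patch 1 ∪ Patch 2 ∪ Patch 3| = 34 − 2 + 0 = 32.00.

32.00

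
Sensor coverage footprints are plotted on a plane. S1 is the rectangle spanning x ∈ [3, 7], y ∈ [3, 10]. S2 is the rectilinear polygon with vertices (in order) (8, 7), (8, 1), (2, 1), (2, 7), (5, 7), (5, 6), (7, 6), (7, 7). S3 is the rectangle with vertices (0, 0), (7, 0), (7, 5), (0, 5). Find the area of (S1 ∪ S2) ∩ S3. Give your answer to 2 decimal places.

20.00

The region (S1 ∪ S2) ∩ S3 is the polygon with vertices (2,1), (2,5), (7,5), (7,1).
By the shoelace formula its area is 20.00.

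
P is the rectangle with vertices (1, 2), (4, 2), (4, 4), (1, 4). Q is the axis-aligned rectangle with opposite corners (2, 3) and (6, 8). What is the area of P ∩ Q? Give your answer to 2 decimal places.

|P∩Q|: x∈[2,4], y∈[3,4] → 2·1 = 2.

2.00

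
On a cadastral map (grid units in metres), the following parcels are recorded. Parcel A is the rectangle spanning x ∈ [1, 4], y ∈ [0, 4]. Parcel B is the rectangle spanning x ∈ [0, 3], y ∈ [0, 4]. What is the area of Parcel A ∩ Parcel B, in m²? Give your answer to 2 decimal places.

|Parcel A∩Parcel B|: x∈[1,3], y∈[0,4] → 2·4 = 8.

8.00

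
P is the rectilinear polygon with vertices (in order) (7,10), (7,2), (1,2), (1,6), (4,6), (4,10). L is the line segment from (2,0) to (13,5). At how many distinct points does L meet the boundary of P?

2

The segment meets the boundary at (7,2.273), (6.4,2).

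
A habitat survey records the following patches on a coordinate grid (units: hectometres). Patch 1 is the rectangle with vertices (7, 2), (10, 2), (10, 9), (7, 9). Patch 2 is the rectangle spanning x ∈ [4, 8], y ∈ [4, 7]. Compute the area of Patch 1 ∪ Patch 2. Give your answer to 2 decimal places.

30.00

By inclusion–exclusion:
Individual areas: |Patch 1| = 21, |Patch 2| = 12.
|Patch 1∩Patch 2|: x∈[7,8], y∈[4,7] → 1·3 = 3.
|Patch 1 ∪ Patch 2| = 33 − 3 = 30.00.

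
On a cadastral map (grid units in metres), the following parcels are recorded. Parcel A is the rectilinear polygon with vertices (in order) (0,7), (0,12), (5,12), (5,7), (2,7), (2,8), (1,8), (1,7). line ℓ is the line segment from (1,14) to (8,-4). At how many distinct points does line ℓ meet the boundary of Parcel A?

2

The segment meets the boundary at (3.722,7), (1.778,12).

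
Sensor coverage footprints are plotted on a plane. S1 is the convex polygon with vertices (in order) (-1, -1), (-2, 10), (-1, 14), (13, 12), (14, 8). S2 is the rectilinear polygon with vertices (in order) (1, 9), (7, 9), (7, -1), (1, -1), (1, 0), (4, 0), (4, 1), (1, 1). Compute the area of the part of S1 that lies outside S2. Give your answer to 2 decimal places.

|S1| = 147, |S1∩S2| = 41.4667.
|S1 ∖ S2| = |S1| − |S1∩S2| = 147 − 41.4667 = 105.53.

105.53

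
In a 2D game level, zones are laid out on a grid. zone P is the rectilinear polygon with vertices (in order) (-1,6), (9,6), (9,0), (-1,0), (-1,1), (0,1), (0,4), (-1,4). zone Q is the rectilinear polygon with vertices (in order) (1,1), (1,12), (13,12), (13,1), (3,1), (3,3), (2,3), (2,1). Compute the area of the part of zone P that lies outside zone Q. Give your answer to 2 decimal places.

19.00

|zone P| = 57, |zone P∩zone Q| = 38.
|zone P ∖ zone Q| = |zone P| − |zone P∩zone Q| = 57 − 38 = 19.00.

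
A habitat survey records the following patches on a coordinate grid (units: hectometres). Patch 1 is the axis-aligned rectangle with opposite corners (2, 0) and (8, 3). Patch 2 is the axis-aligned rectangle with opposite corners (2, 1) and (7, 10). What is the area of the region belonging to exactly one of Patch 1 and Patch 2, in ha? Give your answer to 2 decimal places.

43.00

|Patch 1∩Patch 2|: x∈[2,7], y∈[1,3] → 5·2 = 10.
|Patch 1 △ Patch 2| = |Patch 1| + |Patch 2| − 2·|Patch 1∩Patch 2| = 18 + 45 − 20 = 43.00.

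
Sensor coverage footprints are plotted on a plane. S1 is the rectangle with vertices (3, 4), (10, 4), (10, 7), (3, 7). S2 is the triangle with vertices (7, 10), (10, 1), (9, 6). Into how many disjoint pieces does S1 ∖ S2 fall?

S1 ∖ S2 splits into 2 disjoint pieces (area 2.85, area 16.5).

2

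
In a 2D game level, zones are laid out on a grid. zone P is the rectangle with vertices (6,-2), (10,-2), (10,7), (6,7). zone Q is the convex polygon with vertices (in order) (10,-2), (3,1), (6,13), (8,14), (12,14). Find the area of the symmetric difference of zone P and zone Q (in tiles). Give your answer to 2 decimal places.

|zone P| = 36, |zone Q| = 95.5, |zone P∩zone Q| = 32.5714.
|zone P △ zone Q| = |zone P| + |zone Q| − 2·|zone P∩zone Q| = 36 + 95.5 − 65.1429 = 66.36.

66.36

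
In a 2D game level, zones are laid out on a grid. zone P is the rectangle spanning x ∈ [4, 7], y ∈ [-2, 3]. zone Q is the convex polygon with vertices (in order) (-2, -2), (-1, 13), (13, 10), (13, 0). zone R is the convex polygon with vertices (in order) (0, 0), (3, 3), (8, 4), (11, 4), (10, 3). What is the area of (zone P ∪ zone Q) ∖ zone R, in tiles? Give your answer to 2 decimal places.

169.00

|zone P ∪ zone Q| = 184.5.
|(zone P ∪ zone Q) ∩ zone R| = 15.5.
|(zone P ∪ zone Q) ∖ zone R| = 184.5 − 15.5 = 169.00.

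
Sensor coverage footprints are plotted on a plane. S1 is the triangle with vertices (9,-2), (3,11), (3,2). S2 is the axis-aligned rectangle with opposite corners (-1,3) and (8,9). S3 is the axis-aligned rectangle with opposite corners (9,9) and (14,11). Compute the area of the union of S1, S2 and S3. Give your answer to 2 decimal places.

77.15

By inclusion–exclusion:
Individual areas: |S1| = 27, |S2| = 54, |S3| = 10.
|S1∩S2| = 13.8462.
|S1∩S3| = 0.
|S2∩S3| = 0 (no overlap).
|S1∩S2∩S3| = 0.
|S1 ∪ S2 ∪ S3| = 91 − 13.8462 + 0 = 77.15.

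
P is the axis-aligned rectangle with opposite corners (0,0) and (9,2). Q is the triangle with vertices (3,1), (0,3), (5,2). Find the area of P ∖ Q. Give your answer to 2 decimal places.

16.25

|P| = 18, |P∩Q| = 1.75.
|P ∖ Q| = |P| − |P∩Q| = 18 − 1.75 = 16.25.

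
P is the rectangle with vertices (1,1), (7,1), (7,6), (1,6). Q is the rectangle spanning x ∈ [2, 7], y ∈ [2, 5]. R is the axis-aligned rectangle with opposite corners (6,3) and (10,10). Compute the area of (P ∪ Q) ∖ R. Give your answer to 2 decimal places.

|P ∪ Q| = 30.
|(P ∪ Q) ∩ R| = 3.
|(P ∪ Q) ∖ R| = 30 − 3 = 27.00.

27.00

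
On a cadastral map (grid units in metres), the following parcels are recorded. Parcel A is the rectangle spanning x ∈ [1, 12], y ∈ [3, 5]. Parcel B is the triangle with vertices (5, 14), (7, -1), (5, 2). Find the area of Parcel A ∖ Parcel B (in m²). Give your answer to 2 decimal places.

|Parcel A| = 22, |Parcel A∩Parcel B| = 2.6667.
|Parcel A ∖ Parcel B| = |Parcel A| − |Parcel A∩Parcel B| = 22 − 2.6667 = 19.33.

19.33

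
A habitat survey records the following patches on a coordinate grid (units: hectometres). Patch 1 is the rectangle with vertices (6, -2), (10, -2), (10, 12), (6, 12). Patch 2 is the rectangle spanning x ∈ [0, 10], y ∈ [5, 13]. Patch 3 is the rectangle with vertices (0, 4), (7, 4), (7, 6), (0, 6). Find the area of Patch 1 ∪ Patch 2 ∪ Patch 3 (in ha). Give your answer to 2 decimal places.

114.00

By inclusion–exclusion:
Individual areas: |Patch 1| = 56, |Patch 2| = 80, |Patch 3| = 14.
|Patch 1∩Patch 2|: x∈[6,10], y∈[5,12] → 4·7 = 28.
|Patch 1∩Patch 3|: x∈[6,7], y∈[4,6] → 1·2 = 2.
|Patch 2∩Patch 3|: x∈[0,7], y∈[5,6] → 7·1 = 7.
|Patch 1∩Patch 2∩Patch 3| = 1.
|Patch 1 ∪ Patch 2 ∪ Patch 3| = 150 − 37 + 1 = 114.00.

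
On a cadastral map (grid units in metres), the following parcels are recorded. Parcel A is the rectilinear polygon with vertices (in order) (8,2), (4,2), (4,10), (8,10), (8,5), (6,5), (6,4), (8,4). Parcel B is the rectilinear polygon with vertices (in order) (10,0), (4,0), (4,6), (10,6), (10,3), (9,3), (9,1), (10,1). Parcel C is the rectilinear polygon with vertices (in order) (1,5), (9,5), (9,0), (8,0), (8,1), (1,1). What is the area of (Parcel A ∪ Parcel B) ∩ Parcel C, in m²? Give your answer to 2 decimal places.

21.00

|Parcel A ∪ Parcel B| = 50.
|(Parcel A ∪ Parcel B) ∩ Parcel C| = 21.00.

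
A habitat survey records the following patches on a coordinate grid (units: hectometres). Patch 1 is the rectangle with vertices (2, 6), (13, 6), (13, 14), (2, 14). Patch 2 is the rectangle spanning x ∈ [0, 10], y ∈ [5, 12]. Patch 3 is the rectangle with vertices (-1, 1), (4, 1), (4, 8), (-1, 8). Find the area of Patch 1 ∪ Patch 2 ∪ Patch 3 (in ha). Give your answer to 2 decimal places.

133.00

By inclusion–exclusion:
Individual areas: |Patch 1| = 88, |Patch 2| = 70, |Patch 3| = 35.
|Patch 1∩Patch 2|: x∈[2,10], y∈[6,12] → 8·6 = 48.
|Patch 1∩Patch 3|: x∈[2,4], y∈[6,8] → 2·2 = 4.
|Patch 2∩Patch 3|: x∈[0,4], y∈[5,8] → 4·3 = 12.
|Patch 1∩Patch 2∩Patch 3| = 4.
|Patch 1 ∪ Patch 2 ∪ Patch 3| = 193 − 64 + 4 = 133.00.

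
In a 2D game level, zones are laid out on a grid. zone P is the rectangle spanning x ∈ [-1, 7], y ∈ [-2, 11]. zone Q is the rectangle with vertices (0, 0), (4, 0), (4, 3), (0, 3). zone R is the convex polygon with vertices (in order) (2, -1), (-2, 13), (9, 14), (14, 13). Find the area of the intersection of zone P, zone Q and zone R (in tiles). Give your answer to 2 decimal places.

7.38

The intersection is the polygon with vertices (4,3), (4,1.333), (2.857,0), (1.714,0), (0.857,3).
By the shoelace formula its area is 7.38.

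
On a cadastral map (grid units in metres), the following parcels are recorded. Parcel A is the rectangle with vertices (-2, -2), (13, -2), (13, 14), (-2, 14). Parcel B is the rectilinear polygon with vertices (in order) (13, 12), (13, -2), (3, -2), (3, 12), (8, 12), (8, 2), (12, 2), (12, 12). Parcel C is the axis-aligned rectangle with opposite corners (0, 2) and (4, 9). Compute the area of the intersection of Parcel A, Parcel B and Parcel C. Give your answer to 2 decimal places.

7.00

The intersection is the polygon with vertices (3,9), (4,9), (4,2), (3,2).
By the shoelace formula its area is 7.00.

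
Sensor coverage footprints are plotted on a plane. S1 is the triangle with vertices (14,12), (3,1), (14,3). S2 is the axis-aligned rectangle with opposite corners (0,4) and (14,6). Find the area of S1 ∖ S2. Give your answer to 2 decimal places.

35.50

|S1| = 49.5, |S1∩S2| = 14.
|S1 ∖ S2| = |S1| − |S1∩S2| = 49.5 − 14 = 35.50.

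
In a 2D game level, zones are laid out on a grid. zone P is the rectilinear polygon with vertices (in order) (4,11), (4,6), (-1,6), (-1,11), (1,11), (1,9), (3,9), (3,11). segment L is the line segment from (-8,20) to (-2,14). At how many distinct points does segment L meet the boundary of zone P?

0

The segment lies entirely outside zone P and never meets its boundary.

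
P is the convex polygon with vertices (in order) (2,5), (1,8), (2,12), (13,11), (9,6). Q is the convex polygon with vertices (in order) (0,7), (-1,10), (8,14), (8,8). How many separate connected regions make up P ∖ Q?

2

P ∖ Q splits into 2 disjoint pieces (area 30.1964, area 0.4776).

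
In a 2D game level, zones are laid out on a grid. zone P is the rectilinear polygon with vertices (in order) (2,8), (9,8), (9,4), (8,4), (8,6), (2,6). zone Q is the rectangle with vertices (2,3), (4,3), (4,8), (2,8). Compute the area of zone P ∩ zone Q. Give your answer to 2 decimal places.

4.00

The intersection is the polygon with vertices (4,8), (4,6), (2,6), (2,8).
By the shoelace formula its area is 4.00.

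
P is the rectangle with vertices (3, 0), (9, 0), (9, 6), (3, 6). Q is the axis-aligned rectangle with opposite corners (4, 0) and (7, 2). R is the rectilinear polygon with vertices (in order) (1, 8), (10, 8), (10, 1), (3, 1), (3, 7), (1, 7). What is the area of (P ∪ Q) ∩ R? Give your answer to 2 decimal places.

The region (P ∪ Q) ∩ R is the polygon with vertices (3,6), (9,6), (9,1), (3,1).
By the shoelace formula its area is 30.00.

30.00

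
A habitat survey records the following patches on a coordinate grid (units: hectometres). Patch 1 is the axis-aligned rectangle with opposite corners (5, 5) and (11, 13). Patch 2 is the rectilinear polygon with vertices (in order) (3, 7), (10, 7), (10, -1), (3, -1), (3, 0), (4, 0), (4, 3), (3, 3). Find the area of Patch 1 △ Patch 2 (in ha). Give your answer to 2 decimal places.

81.00

|Patch 1| = 48, |Patch 2| = 53, |Patch 1∩Patch 2| = 10.
|Patch 1 △ Patch 2| = |Patch 1| + |Patch 2| − 2·|Patch 1∩Patch 2| = 48 + 53 − 20 = 81.00.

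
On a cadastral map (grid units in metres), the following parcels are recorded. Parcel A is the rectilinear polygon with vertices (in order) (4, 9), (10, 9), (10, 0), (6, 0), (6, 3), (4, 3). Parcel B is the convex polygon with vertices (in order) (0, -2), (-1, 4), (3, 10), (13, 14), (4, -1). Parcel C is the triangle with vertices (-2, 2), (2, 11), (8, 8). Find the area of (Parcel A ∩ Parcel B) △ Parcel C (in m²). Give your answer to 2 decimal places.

42.73

|Parcel A ∩ Parcel B| = 25.3333.
|(Parcel A ∩ Parcel B) ∩ Parcel C| = 7.8.
|(Parcel A ∩ Parcel B) △ Parcel C| = 25.3333 + 33 − 15.6 = 42.73.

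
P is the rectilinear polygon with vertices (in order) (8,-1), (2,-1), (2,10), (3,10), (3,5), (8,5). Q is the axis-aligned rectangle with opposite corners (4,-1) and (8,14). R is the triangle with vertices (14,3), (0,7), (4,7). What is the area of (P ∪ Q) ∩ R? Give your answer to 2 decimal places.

4.37

|P ∪ Q| = 77.
|(P ∪ Q) ∩ R| = 4.37.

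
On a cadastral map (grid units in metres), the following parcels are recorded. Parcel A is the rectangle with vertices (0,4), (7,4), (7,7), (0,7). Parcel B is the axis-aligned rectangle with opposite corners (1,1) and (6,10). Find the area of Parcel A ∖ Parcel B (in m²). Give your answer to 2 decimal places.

|Parcel A∩Parcel B|: x∈[1,6], y∈[4,7] → 5·3 = 15.
|Parcel A| = 21.
|Parcel A ∖ Parcel B| = |Parcel A| − |Parcel A∩Parcel B| = 21 − 15 = 6.00.

6.00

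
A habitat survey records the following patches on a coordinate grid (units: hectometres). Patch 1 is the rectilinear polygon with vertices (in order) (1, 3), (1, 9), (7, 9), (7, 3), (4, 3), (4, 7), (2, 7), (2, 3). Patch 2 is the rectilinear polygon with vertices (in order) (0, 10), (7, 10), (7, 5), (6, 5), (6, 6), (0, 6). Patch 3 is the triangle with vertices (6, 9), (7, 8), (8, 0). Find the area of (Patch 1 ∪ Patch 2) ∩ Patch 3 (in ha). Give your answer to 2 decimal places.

1.75

The region (Patch 1 ∪ Patch 2) ∩ Patch 3 is the polygon with vertices (7,5), (7,4.5), (6,9), (7,8).
By the shoelace formula its area is 1.75.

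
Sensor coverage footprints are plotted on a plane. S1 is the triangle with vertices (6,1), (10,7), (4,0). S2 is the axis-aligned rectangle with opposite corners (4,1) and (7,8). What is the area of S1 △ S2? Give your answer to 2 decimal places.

21.14

|S1| = 4, |S2| = 21, |S1∩S2| = 1.9286.
|S1 △ S2| = |S1| + |S2| − 2·|S1∩S2| = 4 + 21 − 3.8571 = 21.14.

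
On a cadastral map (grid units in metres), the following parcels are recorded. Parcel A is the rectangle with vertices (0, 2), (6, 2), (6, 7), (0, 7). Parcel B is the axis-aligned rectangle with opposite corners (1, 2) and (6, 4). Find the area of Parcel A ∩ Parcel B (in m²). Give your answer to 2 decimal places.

|Parcel A∩Parcel B|: x∈[1,6], y∈[2,4] → 5·2 = 10.

10.00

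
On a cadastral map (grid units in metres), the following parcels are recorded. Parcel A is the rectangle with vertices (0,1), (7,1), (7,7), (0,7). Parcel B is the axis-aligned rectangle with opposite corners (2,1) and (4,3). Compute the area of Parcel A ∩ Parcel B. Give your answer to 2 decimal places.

4.00

|Parcel A∩Parcel B|: x∈[2,4], y∈[1,3] → 2·2 = 4.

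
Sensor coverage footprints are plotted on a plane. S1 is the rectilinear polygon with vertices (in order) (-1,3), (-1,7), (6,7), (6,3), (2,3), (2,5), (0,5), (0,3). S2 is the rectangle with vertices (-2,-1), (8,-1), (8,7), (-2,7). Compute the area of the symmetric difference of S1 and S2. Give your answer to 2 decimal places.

56.00

|S1| = 24, |S2| = 80, |S1∩S2| = 24.
|S1 △ S2| = |S1| + |S2| − 2·|S1∩S2| = 24 + 80 − 48 = 56.00.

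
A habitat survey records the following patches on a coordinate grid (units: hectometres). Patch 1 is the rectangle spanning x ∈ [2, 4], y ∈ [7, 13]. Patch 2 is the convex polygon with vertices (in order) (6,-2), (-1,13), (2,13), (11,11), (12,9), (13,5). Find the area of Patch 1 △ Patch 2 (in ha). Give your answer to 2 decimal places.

103.89

|Patch 1| = 12, |Patch 2| = 115, |Patch 1∩Patch 2| = 11.5556.
|Patch 1 △ Patch 2| = |Patch 1| + |Patch 2| − 2·|Patch 1∩Patch 2| = 12 + 115 − 23.1111 = 103.89.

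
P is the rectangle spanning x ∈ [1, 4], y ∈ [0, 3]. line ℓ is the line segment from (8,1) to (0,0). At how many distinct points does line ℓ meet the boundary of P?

2

The segment meets the boundary at (1,0.125), (4,0.5).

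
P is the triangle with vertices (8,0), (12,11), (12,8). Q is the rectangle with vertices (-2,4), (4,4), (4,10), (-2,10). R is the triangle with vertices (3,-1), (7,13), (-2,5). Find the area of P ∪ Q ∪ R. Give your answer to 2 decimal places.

By inclusion–exclusion:
Individual areas: |P| = 6, |Q| = 36, |R| = 47.
|P∩Q| = 0.
|P∩R| = 0.
|Q∩R| = 21.5208.
|P∩Q∩R| = 0.
|P ∪ Q ∪ R| = 89 − 21.5208 + 0 = 67.48.

67.48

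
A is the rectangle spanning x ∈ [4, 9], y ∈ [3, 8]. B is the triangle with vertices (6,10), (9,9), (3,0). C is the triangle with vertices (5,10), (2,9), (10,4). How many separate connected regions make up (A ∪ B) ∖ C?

(A ∪ B) ∖ C splits into 2 disjoint pieces (area 7.3255, area 17.6042).

2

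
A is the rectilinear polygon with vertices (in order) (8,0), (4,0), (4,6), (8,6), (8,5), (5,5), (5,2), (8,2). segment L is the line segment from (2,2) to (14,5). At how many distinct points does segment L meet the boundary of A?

2

The segment meets the boundary at (5,2.75), (4,2.5).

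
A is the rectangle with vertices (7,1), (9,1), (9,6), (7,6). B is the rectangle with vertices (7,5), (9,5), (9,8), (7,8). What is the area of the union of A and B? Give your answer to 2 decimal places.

By inclusion–exclusion:
Individual areas: |A| = 10, |B| = 6.
|A∩B|: x∈[7,9], y∈[5,6] → 2·1 = 2.
|A ∪ B| = 16 − 2 = 14.00.

14.00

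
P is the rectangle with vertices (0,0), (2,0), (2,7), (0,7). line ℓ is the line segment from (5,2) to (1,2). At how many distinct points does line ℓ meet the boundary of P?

The segment meets the boundary at (2,2).

1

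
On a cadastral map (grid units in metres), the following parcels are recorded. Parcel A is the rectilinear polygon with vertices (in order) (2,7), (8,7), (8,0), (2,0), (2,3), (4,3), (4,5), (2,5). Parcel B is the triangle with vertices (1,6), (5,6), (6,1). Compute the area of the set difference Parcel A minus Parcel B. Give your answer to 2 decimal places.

30.50

|Parcel A| = 38, |Parcel A∩Parcel B| = 7.5.
|Parcel A ∖ Parcel B| = |Parcel A| − |Parcel A∩Parcel B| = 38 − 7.5 = 30.50.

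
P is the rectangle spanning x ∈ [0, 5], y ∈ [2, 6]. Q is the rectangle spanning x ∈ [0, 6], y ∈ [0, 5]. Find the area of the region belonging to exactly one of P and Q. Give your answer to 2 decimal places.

|P∩Q|: x∈[0,5], y∈[2,5] → 5·3 = 15.
|P △ Q| = |P| + |Q| − 2·|P∩Q| = 20 + 30 − 30 = 20.00.

20.00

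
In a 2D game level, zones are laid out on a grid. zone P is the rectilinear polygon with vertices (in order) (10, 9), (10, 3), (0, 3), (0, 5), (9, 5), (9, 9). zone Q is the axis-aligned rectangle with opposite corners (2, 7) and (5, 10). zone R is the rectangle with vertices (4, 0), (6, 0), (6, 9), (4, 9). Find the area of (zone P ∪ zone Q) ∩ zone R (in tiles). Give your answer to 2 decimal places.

|zone P ∪ zone Q| = 33.
|(zone P ∪ zone Q) ∩ zone R| = 6.00.

6.00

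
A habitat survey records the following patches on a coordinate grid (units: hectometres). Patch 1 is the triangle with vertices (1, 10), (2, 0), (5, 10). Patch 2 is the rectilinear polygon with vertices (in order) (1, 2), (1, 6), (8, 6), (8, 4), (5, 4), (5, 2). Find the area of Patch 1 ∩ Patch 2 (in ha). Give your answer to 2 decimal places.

6.40

The intersection is the polygon with vertices (1.4,6), (3.8,6), (2.6,2), (1.8,2).
By the shoelace formula its area is 6.40.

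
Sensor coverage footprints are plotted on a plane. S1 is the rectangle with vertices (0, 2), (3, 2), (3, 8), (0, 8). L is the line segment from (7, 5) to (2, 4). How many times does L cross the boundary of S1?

The segment meets the boundary at (3,4.2).

1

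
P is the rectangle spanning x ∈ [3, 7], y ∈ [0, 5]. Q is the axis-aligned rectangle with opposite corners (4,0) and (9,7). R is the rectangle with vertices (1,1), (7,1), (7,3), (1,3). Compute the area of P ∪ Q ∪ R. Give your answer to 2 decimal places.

By inclusion–exclusion:
Individual areas: |P| = 20, |Q| = 35, |R| = 12.
|P∩Q|: x∈[4,7], y∈[0,5] → 3·5 = 15.
|P∩R|: x∈[3,7], y∈[1,3] → 4·2 = 8.
|Q∩R|: x∈[4,7], y∈[1,3] → 3·2 = 6.
|P∩Q∩R| = 6.
|P ∪ Q ∪ R| = 67 − 29 + 6 = 44.00.

44.00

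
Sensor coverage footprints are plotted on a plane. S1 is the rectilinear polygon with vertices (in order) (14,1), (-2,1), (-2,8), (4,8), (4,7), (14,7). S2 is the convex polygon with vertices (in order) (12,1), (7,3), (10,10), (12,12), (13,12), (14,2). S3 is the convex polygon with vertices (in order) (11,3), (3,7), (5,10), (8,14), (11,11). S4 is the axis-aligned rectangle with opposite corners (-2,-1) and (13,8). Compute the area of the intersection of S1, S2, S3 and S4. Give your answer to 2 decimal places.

The intersection is the polygon with vertices (11,7), (11,3), (7.706,4.647), (8.714,7).
By the shoelace formula its area is 9.28.

9.28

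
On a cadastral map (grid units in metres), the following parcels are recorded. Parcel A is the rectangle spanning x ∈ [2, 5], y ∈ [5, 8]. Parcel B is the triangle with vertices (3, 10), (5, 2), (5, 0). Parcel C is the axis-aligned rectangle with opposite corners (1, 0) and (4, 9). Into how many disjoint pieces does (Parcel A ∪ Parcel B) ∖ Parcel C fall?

2

(Parcel A ∪ Parcel B) ∖ Parcel C splits into 2 disjoint pieces (area 4.375, area 0.025).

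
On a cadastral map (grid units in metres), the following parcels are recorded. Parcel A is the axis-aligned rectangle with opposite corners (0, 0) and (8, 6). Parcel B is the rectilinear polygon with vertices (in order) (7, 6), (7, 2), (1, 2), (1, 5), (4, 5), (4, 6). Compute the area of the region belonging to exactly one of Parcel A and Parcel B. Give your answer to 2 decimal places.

27.00

|Parcel A| = 48, |Parcel B| = 21, |Parcel A∩Parcel B| = 21.
|Parcel A △ Parcel B| = |Parcel A| + |Parcel B| − 2·|Parcel A∩Parcel B| = 48 + 21 − 42 = 27.00.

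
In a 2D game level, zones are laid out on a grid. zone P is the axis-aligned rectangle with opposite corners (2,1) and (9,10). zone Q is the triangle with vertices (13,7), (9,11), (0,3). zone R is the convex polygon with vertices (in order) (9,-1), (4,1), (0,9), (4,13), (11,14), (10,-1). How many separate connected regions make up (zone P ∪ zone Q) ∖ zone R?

(zone P ∪ zone Q) ∖ zone R splits into 2 disjoint pieces (area 5.1624, area 3.8078).

2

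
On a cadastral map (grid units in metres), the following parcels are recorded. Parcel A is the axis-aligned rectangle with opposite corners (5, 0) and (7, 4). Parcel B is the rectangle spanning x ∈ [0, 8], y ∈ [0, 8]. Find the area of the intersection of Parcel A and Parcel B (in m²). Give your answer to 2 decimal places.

|Parcel A∩Parcel B|: x∈[5,7], y∈[0,4] → 2·4 = 8.

8.00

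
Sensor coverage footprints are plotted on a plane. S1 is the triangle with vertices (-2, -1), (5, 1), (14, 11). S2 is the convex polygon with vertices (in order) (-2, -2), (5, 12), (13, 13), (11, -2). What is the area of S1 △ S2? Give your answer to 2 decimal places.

124.97

|S1| = 26, |S2| = 150, |S1∩S2| = 25.5138.
|S1 △ S2| = |S1| + |S2| − 2·|S1∩S2| = 26 + 150 − 51.0276 = 124.97.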